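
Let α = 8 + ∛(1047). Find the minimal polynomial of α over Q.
m_α(x) = x^3 - 24x^2 + 192x - 1559

Set β = α - 8 = ∛(1047), so β^3 = 1047. Then (α - 8)^3 - 1047 = 0, i.e. α is a root of g(x) = (x - 8)^3 - 1047 = x^3 - 24x^2 + 192x - 1559. Since g(x) = h(x - 8) where h(x) = x^3 - 1047, and h is irreducible over Q (because 1047 is not a perfect cube, so h has no rational root, and a monic cubic with no rational root is irreducible), g is also irreducible (irreducibility is preserved under the substitution x → x - 8). Hence m_α(x) = x^3 - 24x^2 + 192x - 1559.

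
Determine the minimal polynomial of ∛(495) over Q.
m_α(x) = x^3 - 495

α satisfies α^3 = 495, so x^3 - 495 annihilates α. By the rational root test, a rational root p/q (in lowest terms) of x^3 - 495 would satisfy p^3 = 495 q^3, forcing q = 1 and p^3 = 495; but 495 is not a perfect cube, contradiction. A monic cubic over Q with no rational root is irreducible (any nontrivial factorization would include a linear factor). Hence x^3 - 495 is the minimal polynomial of α, and in particular [Q(α):Q] = 3.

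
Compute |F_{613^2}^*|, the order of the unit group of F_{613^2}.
|F_{613^2}^*| = 375768

F_{613^2} has 613^2 = 375769 elements; its multiplicative group consists of all nonzero elements, so |F_{613^2}^*| = 375769 - 1 = 375768. (It is cyclic since any finite subgroup of the multiplicative group of a field is cyclic.)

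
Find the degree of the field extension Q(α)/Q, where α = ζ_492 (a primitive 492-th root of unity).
[Q(α):Q] = 160

The minimal polynomial of ζ_492 over Q is the 492-th cyclotomic polynomial Φ_492(x), which is irreducible over Q and has degree φ(492) = 160. Hence [Q(α):Q] = φ(492) = 160.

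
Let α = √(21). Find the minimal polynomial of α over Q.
m_α(x) = x^2 - 21

α satisfies α^2 - 21 = 0, so x^2 - 21 annihilates α. Since d = 21 is squarefree and ≠ 1, it is not a perfect square in Q, so x^2 - 21 has no rational root and is therefore irreducible over Q (a degree-2 polynomial over a field is irreducible iff it has no root). Hence m_α(x) = x^2 - 21.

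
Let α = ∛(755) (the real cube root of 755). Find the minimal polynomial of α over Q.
m_α(x) = x^3 - 755

α satisfies α^3 = 755, so x^3 - 755 annihilates α. By the rational root test, a rational root p/q (in lowest terms) of x^3 - 755 would satisfy p^3 = 755 q^3, forcing q = 1 and p^3 = 755; but 755 is not a perfect cube, contradiction. A monic cubic over Q with no rational root is irreducible (any nontrivial factorization would include a linear factor). Hence x^3 - 755 is the minimal polynomial of α, and in particular [Q(α):Q] = 3.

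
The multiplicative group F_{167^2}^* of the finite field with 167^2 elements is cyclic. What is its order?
|F_{167^2}^*| = 27888

F_{167^2} has 167^2 = 27889 elements; its multiplicative group consists of all nonzero elements, so |F_{167^2}^*| = 27889 - 1 = 27888. (It is cyclic since any finite subgroup of the multiplicative group of a field is cyclic.)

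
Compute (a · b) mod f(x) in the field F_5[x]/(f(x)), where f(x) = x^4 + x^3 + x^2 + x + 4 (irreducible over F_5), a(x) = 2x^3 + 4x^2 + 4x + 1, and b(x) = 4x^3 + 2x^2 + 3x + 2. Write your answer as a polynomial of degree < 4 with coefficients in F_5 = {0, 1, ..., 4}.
a · b ≡ 3x^3 + 3x^2 + 3x + 2 (mod f(x))

Multiply in F_5[x]: a(x)·b(x) = (2x^3 + 4x^2 + 4x + 1)·(4x^3 + 2x^2 + 3x + 2) = 3x^6 + 3x^3 + 2x^2 + x + 2. This has degree ≥ 4, so divide by f(x) over F_5: 3x^6 + 3x^3 + 2x^2 + x + 2 = (3x^2 + 2x)·(x^4 + x^3 + x^2 + x + 4) + (3x^3 + 3x^2 + 3x + 2). Hence a·b ≡ 3x^3 + 3x^2 + 3x + 2 (mod f). (F_5[x]/(f) is a field with 5^4 = 625 elements since f is irreducible of degree 4.)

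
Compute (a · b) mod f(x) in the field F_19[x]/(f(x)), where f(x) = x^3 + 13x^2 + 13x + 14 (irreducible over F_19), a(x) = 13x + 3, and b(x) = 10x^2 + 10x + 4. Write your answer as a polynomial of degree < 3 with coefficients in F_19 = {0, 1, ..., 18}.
a · b ≡ 9x^2 + 7x + 16 (mod f(x))

Multiply in F_19[x]: a(x)·b(x) = (13x + 3)·(10x^2 + 10x + 4) = 16x^3 + 8x^2 + 6x + 12. This has degree ≥ 3, so divide by f(x) over F_19: 16x^3 + 8x^2 + 6x + 12 = (16)·(x^3 + 13x^2 + 13x + 14) + (9x^2 + 7x + 16). Hence a·b ≡ 9x^2 + 7x + 16 (mod f). (F_19[x]/(f) is a field with 19^3 = 6859 elements since f is irreducible of degree 3.)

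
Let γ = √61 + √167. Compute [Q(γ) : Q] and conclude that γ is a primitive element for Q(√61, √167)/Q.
[Q(γ) : Q] = 4 (equivalently, Q(γ) = Q(√61, √167))

Obviously Q(γ) ⊆ Q(√61, √167), and [Q(√61, √167):Q] = 4 (since 61, 167 are distinct squarefree integers > 1 with 10187 not a perfect square). To show equality we compute the minimal polynomial of γ. From γ = √61 + √167: γ^2 = 61 + 2√(10187) + 167 = 228 + 2√(10187), so γ^2 - 228 = 2√(10187); squaring, (γ^2 - 228)^2 = 4·10187, i.e. γ^4 - 456γ^2 + 51984 - 40748 = 0, i.e. γ^4 - 456γ^2 + 11236 = 0. So γ is a root of x^4 - 456x^2 + 11236. This polynomial is irreducible over Q: it has no rational root (each ±√61 ± √167 is irrational), and any factorization into two quadratics over Q would force √(10187) ∈ Q (pairing opposite roots) or √61, √167 ∈ Q (other pairings), all impossible. Hence [Q(γ):Q] = 4 = [Q(√61, √167):Q], so Q(γ) = Q(√61, √167).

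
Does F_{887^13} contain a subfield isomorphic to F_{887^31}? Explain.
No: F_{887^31} is not a subfield of F_{887^13}

F_{p^m} embeds in F_{p^n} iff m | n. Here 31 ∤ 13 (since 13 = 0·31 + 13 with remainder 13 ≠ 0), so F_{887^31} is not a subfield of F_{887^13}. Equivalently: if it were, the tower law would give 31 = [F_{887^31}:F_887] dividing [F_{887^13}:F_887] = 13, contradiction.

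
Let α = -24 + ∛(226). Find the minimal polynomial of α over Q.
m_α(x) = x^3 + 72x^2 + 1728x + 13598

Set β = α + 24 = ∛(226), so β^3 = 226. Then (α + 24)^3 - 226 = 0, i.e. α is a root of g(x) = (x + 24)^3 - 226 = x^3 + 72x^2 + 1728x + 13598. Since g(x) = h(x + 24) where h(x) = x^3 - 226, and h is irreducible over Q (because 226 is not a perfect cube, so h has no rational root, and a monic cubic with no rational root is irreducible), g is also irreducible (irreducibility is preserved under the substitution x → x + 24). Hence m_α(x) = x^3 + 72x^2 + 1728x + 13598.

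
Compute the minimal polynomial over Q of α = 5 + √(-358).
m_α(x) = x^2 - 10x + 383

From α - 5 = √(-358), squaring gives (α - 5)^2 = -358, i.e. α^2 - 10α + 25 = -358, so α^2 - 10α + 383 = 0. The discriminant of x^2 - 10x + 383 is (-10)^2 - 4·(383) = 100 - 1532 = -1432, and 4·(-358) is not a perfect square in Q since -358 is squarefree and ≠ 1. Hence x^2 - 10x + 383 is irreducible over Q and is the minimal polynomial of α.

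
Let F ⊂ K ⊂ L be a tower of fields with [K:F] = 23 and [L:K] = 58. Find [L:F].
[L:F] = 1334

The tower law says that for any tower of field extensions F ⊂ K ⊂ L with finite degrees, [L:F] = [L:K] · [K:F]. Here this gives [L:F] = 58 · 23 = 1334.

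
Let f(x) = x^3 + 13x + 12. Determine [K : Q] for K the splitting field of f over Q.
[K : Q] = 6

By the rational root test, any rational root of the monic integer polynomial f(x) = x^3 + 13x + 12 must be an integer dividing the constant term 12, i.e. one of ±{1, 2, 3, 4, 6, 12}. Evaluating: f(1) = 26, f(-1) = -2, f(2) = 46, f(-2) = -22, f(3) = 78, f(-3) = -54, f(4) = 128, f(-4) = -104, f(6) = 306, f(-6) = -282, f(12) = 1896, f(-12) = -1872; none is 0, so f has no rational root and is therefore irreducible over Q (a cubic with no linear factor over a field is irreducible). For an irreducible cubic, the Galois group is A_3 or S_3 according as the discriminant disc(f) = -4a^3 - 27b^2 = -4·(13)^3 - 27·(12)^2 = -12676 is or is not a square in Q. Here disc(f) = -12676 is not a perfect square in Q, so the Galois group of f over Q is not contained in A_3 and must be all of S_3. The splitting field has degree |S_3| = 6 over Q, so [K : Q] = 6.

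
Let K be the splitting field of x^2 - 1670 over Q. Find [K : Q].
[K : Q] = 2

f(x) = x^2 - 1670 factors as (x - √1670)(x + √1670). The splitting field is K = Q(√1670). Since 1670 is squarefree and > 1, it is not a perfect square, so x^2 - 1670 is irreducible over Q and [Q(√1670) : Q] = 2. Hence [K : Q] = 2.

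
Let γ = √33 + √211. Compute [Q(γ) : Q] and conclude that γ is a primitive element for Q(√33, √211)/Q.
[Q(γ) : Q] = 4 (equivalently, Q(γ) = Q(√33, √211))

Obviously Q(γ) ⊆ Q(√33, √211), and [Q(√33, √211):Q] = 4 (since 33, 211 are distinct squarefree integers > 1 with 6963 not a perfect square). To show equality we compute the minimal polynomial of γ. From γ = √33 + √211: γ^2 = 33 + 2√(6963) + 211 = 244 + 2√(6963), so γ^2 - 244 = 2√(6963); squaring, (γ^2 - 244)^2 = 4·6963, i.e. γ^4 - 488γ^2 + 59536 - 27852 = 0, i.e. γ^4 - 488γ^2 + 31684 = 0. So γ is a root of x^4 - 488x^2 + 31684. This polynomial is irreducible over Q: it has no rational root (each ±√33 ± √211 is irrational), and any factorization into two quadratics over Q would force √(6963) ∈ Q (pairing opposite roots) or √33, √211 ∈ Q (other pairings), all impossible. Hence [Q(γ):Q] = 4 = [Q(√33, √211):Q], so Q(γ) = Q(√33, √211).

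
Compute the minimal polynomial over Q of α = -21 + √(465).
m_α(x) = x^2 + 42x - 24

From α + 21 = √(465), squaring gives (α + 21)^2 = 465, i.e. α^2 + 42α + 441 = 465, so α^2 + 42α - 24 = 0. The discriminant of x^2 + 42x - 24 is (42)^2 - 4·(-24) = 1764 + 96 = 1860, and 4·(465) is not a perfect square in Q since 465 is squarefree and ≠ 1. Hence x^2 + 42x - 24 is irreducible over Q and is the minimal polynomial of α.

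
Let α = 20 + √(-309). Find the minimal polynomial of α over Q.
m_α(x) = x^2 - 40x + 709

From α - 20 = √(-309), squaring gives (α - 20)^2 = -309, i.e. α^2 - 40α + 400 = -309, so α^2 - 40α + 709 = 0. The discriminant of x^2 - 40x + 709 is (-40)^2 - 4·(709) = 1600 - 2836 = -1236, and 4·(-309) is not a perfect square in Q since -309 is squarefree and ≠ 1. Hence x^2 - 40x + 709 is irreducible over Q and is the minimal polynomial of α.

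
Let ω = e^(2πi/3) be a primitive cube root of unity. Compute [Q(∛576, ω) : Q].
[Q(∛576, ω) : Q] = 6

[Q(∛576):Q] = 3 (min poly x^3 - 576, irreducible since 576 is not a perfect cube). [Q(ω):Q] = 2 (min poly x^2 + x + 1). Since Q(∛576) ⊂ R and ω ∉ R, we have ω ∉ Q(∛576), so x^2 + x + 1 remains irreducible over Q(∛576) and [Q(∛576, ω) : Q(∛576)] = 2. By the tower law, [Q(∛576, ω) : Q] = 3 · 2 = 6. (In fact Q(∛576, ω) is the splitting field of x^3 - 576 over Q.)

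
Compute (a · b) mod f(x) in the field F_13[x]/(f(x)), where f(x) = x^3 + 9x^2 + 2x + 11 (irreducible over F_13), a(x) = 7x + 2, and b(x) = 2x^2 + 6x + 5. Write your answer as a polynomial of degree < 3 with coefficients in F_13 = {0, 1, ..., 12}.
a · b ≡ 11x^2 + 6x + 12 (mod f(x))

Multiply in F_13[x]: a(x)·b(x) = (7x + 2)·(2x^2 + 6x + 5) = x^3 + 7x^2 + 8x + 10. This has degree ≥ 3, so divide by f(x) over F_13: x^3 + 7x^2 + 8x + 10 = (1)·(x^3 + 9x^2 + 2x + 11) + (11x^2 + 6x + 12). Hence a·b ≡ 11x^2 + 6x + 12 (mod f). (F_13[x]/(f) is a field with 13^3 = 2197 elements since f is irreducible of degree 3.)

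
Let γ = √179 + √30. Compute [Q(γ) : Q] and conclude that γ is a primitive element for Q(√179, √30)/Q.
[Q(γ) : Q] = 4 (equivalently, Q(γ) = Q(√179, √30))

Obviously Q(γ) ⊆ Q(√179, √30), and [Q(√179, √30):Q] = 4 (since 179, 30 are distinct squarefree integers > 1 with 5370 not a perfect square). To show equality we compute the minimal polynomial of γ. From γ = √179 + √30: γ^2 = 179 + 2√(5370) + 30 = 209 + 2√(5370), so γ^2 - 209 = 2√(5370); squaring, (γ^2 - 209)^2 = 4·5370, i.e. γ^4 - 418γ^2 + 43681 - 21480 = 0, i.e. γ^4 - 418γ^2 + 22201 = 0. So γ is a root of x^4 - 418x^2 + 22201. This polynomial is irreducible over Q: it has no rational root (each ±√179 ± √30 is irrational), and any factorization into two quadratics over Q would force √(5370) ∈ Q (pairing opposite roots) or √179, √30 ∈ Q (other pairings), all impossible. Hence [Q(γ):Q] = 4 = [Q(√179, √30):Q], so Q(γ) = Q(√179, √30).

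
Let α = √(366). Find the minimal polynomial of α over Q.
m_α(x) = x^2 - 366

α satisfies α^2 - 366 = 0, so x^2 - 366 annihilates α. Since d = 366 is squarefree and ≠ 1, it is not a perfect square in Q, so x^2 - 366 has no rational root and is therefore irreducible over Q (a degree-2 polynomial over a field is irreducible iff it has no root). Hence m_α(x) = x^2 - 366.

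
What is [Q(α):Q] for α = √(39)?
[Q(α):Q] = 2

[Q(α):Q] equals the degree of the minimal polynomial of α. Here α^2 = 39 and x^2 - 39 is irreducible (d = 39 is squarefree, ≠ 1, hence not a square), so deg(m_α) = 2. Thus [Q(α):Q] = 2.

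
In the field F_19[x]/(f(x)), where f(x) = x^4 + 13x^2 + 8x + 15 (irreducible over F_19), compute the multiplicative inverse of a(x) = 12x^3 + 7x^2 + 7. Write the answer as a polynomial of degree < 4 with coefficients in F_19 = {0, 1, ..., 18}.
a(x)^(-1) ≡ 6x^3 + 16x^2 + 12x + 6 (mod f(x))

Since f is irreducible over F_19, F_19[x]/(f) is a field and a(x) ≠ 0 has an inverse. Apply the extended Euclidean algorithm to f(x) and a(x) in F_19[x]: f(x) = (8x + 8)·a(x) + (14x^2 + 9x + 16);  a(x) = (9x + 11)·(14x^2 + 9x + 16) + (4x + 2);  (14x^2 + 9x + 16) = (13x + 10)·(4x + 2) + (15). The last nonzero remainder is the constant 15 = gcd(f, a) in F_19. Back-substituting through the division chain expresses 15 = s(x)·a(x) + t(x)·f(x) with s(x) ≡ 14x^3 + 12x^2 + 9x + 14 (mod f), so (14x^3 + 12x^2 + 9x + 14)·a(x) ≡ 15 (mod f). Multiplying by 15^(-1) ≡ 14 in F_19 gives a(x)^(-1) ≡ 14·(14x^3 + 12x^2 + 9x + 14) ≡ 6x^3 + 16x^2 + 12x + 6 (mod f). Check: (12x^3 + 7x^2 + 7)·(6x^3 + 16x^2 + 12x + 6) = 15x^6 + 6x^5 + 9x^4 + 8x^3 + 2x^2 + 8x + 4 ≡ 1 (mod x^4 + 13x^2 + 8x + 15).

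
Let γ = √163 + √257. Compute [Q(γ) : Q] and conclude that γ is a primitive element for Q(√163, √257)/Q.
[Q(γ) : Q] = 4 (equivalently, Q(γ) = Q(√163, √257))

Obviously Q(γ) ⊆ Q(√163, √257), and [Q(√163, √257):Q] = 4 (since 163, 257 are distinct squarefree integers > 1 with 41891 not a perfect square). To show equality we compute the minimal polynomial of γ. From γ = √163 + √257: γ^2 = 163 + 2√(41891) + 257 = 420 + 2√(41891), so γ^2 - 420 = 2√(41891); squaring, (γ^2 - 420)^2 = 4·41891, i.e. γ^4 - 840γ^2 + 176400 - 167564 = 0, i.e. γ^4 - 840γ^2 + 8836 = 0. So γ is a root of x^4 - 840x^2 + 8836. This polynomial is irreducible over Q: it has no rational root (each ±√163 ± √257 is irrational), and any factorization into two quadratics over Q would force √(41891) ∈ Q (pairing opposite roots) or √163, √257 ∈ Q (other pairings), all impossible. Hence [Q(γ):Q] = 4 = [Q(√163, √257):Q], so Q(γ) = Q(√163, √257).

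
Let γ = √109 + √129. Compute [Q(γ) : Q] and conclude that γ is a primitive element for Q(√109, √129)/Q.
[Q(γ) : Q] = 4 (equivalently, Q(γ) = Q(√109, √129))

Obviously Q(γ) ⊆ Q(√109, √129), and [Q(√109, √129):Q] = 4 (since 109, 129 are distinct squarefree integers > 1 with 14061 not a perfect square). To show equality we compute the minimal polynomial of γ. From γ = √109 + √129: γ^2 = 109 + 2√(14061) + 129 = 238 + 2√(14061), so γ^2 - 238 = 2√(14061); squaring, (γ^2 - 238)^2 = 4·14061, i.e. γ^4 - 476γ^2 + 56644 - 56244 = 0, i.e. γ^4 - 476γ^2 + 400 = 0. So γ is a root of x^4 - 476x^2 + 400. This polynomial is irreducible over Q: it has no rational root (each ±√109 ± √129 is irrational), and any factorization into two quadratics over Q would force √(14061) ∈ Q (pairing opposite roots) or √109, √129 ∈ Q (other pairings), all impossible. Hence [Q(γ):Q] = 4 = [Q(√109, √129):Q], so Q(γ) = Q(√109, √129).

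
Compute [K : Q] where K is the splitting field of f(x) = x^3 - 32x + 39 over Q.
[K : Q] = 6

By the rational root test, any rational root of the monic integer polynomial f(x) = x^3 - 32x + 39 must be an integer dividing the constant term 39, i.e. one of ±{1, 3, 13, 39}. Evaluating: f(1) = 8, f(-1) = 70, f(3) = -30, f(-3) = 108, f(13) = 1820, f(-13) = -1742, f(39) = 58110, f(-39) = -58032; none is 0, so f has no rational root and is therefore irreducible over Q (a cubic with no linear factor over a field is irreducible). For an irreducible cubic, the Galois group is A_3 or S_3 according as the discriminant disc(f) = -4a^3 - 27b^2 = -4·(-32)^3 - 27·(39)^2 = 90005 is or is not a square in Q. Here disc(f) = 90005 is not a perfect square in Q, so the Galois group of f over Q is not contained in A_3 and must be all of S_3. The splitting field has degree |S_3| = 6 over Q, so [K : Q] = 6.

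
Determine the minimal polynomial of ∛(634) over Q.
m_α(x) = x^3 - 634

α satisfies α^3 = 634, so x^3 - 634 annihilates α. By the rational root test, a rational root p/q (in lowest terms) of x^3 - 634 would satisfy p^3 = 634 q^3, forcing q = 1 and p^3 = 634; but 634 is not a perfect cube, contradiction. A monic cubic over Q with no rational root is irreducible (any nontrivial factorization would include a linear factor). Hence x^3 - 634 is the minimal polynomial of α, and in particular [Q(α):Q] = 3.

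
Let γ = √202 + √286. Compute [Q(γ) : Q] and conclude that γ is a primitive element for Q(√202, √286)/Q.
[Q(γ) : Q] = 4 (equivalently, Q(γ) = Q(√202, √286))

Obviously Q(γ) ⊆ Q(√202, √286), and [Q(√202, √286):Q] = 4 (since 202, 286 are distinct squarefree integers > 1 with 57772 not a perfect square). To show equality we compute the minimal polynomial of γ. From γ = √202 + √286: γ^2 = 202 + 2√(57772) + 286 = 488 + 2√(57772), so γ^2 - 488 = 2√(57772); squaring, (γ^2 - 488)^2 = 4·57772, i.e. γ^4 - 976γ^2 + 238144 - 231088 = 0, i.e. γ^4 - 976γ^2 + 7056 = 0. So γ is a root of x^4 - 976x^2 + 7056. This polynomial is irreducible over Q: it has no rational root (each ±√202 ± √286 is irrational), and any factorization into two quadratics over Q would force √(57772) ∈ Q (pairing opposite roots) or √202, √286 ∈ Q (other pairings), all impossible. Hence [Q(γ):Q] = 4 = [Q(√202, √286):Q], so Q(γ) = Q(√202, √286).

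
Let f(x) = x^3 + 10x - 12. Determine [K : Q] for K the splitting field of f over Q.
[K : Q] = 6

By the rational root test, any rational root of the monic integer polynomial f(x) = x^3 + 10x - 12 must be an integer dividing the constant term -12, i.e. one of ±{1, 2, 3, 4, 6, 12}. Evaluating: f(1) = -1, f(-1) = -23, f(2) = 16, f(-2) = -40, f(3) = 45, f(-3) = -69, f(4) = 92, f(-4) = -116, f(6) = 264, f(-6) = -288, f(12) = 1836, f(-12) = -1860; none is 0, so f has no rational root and is therefore irreducible over Q (a cubic with no linear factor over a field is irreducible). For an irreducible cubic, the Galois group is A_3 or S_3 according as the discriminant disc(f) = -4a^3 - 27b^2 = -4·(10)^3 - 27·(-12)^2 = -7888 is or is not a square in Q. Here disc(f) = -7888 is not a perfect square in Q, so the Galois group of f over Q is not contained in A_3 and must be all of S_3. The splitting field has degree |S_3| = 6 over Q, so [K : Q] = 6.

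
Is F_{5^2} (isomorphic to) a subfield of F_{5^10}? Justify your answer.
Yes: F_{5^2} is a subfield of F_{5^10}

F_{p^m} embeds in F_{p^n} iff m | n (since F_{p^n} is the splitting field of x^(p^n) - x, and F_{p^m} ⊂ F_{p^n} forces p^n to be a power of p^m, i.e. m | n; conversely if m | n then every root of x^(p^m) - x is a root of x^(p^n) - x). Here 2 | 10 (since 10 = 5·2), so F_{5^2} is a subfield of F_{5^10}, and [F_{5^10} : F_{5^2}] = 10/2 = 5.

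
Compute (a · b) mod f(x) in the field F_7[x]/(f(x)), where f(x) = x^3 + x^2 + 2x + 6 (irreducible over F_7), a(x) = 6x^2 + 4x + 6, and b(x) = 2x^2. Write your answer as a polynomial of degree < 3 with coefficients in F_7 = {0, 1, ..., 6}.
a · b ≡ 6x^2 + 6x + 3 (mod f(x))

Multiply in F_7[x]: a(x)·b(x) = (6x^2 + 4x + 6)·(2x^2) = 5x^4 + x^3 + 5x^2. This has degree ≥ 3, so divide by f(x) over F_7: 5x^4 + x^3 + 5x^2 = (5x + 3)·(x^3 + x^2 + 2x + 6) + (6x^2 + 6x + 3). Hence a·b ≡ 6x^2 + 6x + 3 (mod f). (F_7[x]/(f) is a field with 7^3 = 343 elements since f is irreducible of degree 3.)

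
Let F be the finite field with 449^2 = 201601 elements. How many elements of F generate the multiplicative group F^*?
There are φ(201600) = 46080 primitive elements

F_q^* is cyclic of order q - 1 = 201600. A cyclic group of order m has exactly φ(m) generators. Here m = 201600 = 2^7 · 3^2 · 5^2 · 7, so the number of primitive elements is φ(201600) = 46080.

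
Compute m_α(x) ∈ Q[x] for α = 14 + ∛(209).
m_α(x) = x^3 - 42x^2 + 588x - 2953

Set β = α - 14 = ∛(209), so β^3 = 209. Then (α - 14)^3 - 209 = 0, i.e. α is a root of g(x) = (x - 14)^3 - 209 = x^3 - 42x^2 + 588x - 2953. Since g(x) = h(x - 14) where h(x) = x^3 - 209, and h is irreducible over Q (because 209 is not a perfect cube, so h has no rational root, and a monic cubic with no rational root is irreducible), g is also irreducible (irreducibility is preserved under the substitution x → x - 14). Hence m_α(x) = x^3 - 42x^2 + 588x - 2953.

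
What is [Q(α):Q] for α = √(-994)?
[Q(α):Q] = 2

[Q(α):Q] equals the degree of the minimal polynomial of α. Here α^2 = -994 and x^2 + 994 is irreducible (d = -994 is squarefree, ≠ 1, hence not a square), so deg(m_α) = 2. Thus [Q(α):Q] = 2.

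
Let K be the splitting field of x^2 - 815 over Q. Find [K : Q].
[K : Q] = 2

f(x) = x^2 - 815 factors as (x - √815)(x + √815). The splitting field is K = Q(√815). Since 815 is squarefree and > 1, it is not a perfect square, so x^2 - 815 is irreducible over Q and [Q(√815) : Q] = 2. Hence [K : Q] = 2.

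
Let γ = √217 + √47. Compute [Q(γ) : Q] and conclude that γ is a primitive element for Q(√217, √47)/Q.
[Q(γ) : Q] = 4 (equivalently, Q(γ) = Q(√217, √47))

Obviously Q(γ) ⊆ Q(√217, √47), and [Q(√217, √47):Q] = 4 (since 217, 47 are distinct squarefree integers > 1 with 10199 not a perfect square). To show equality we compute the minimal polynomial of γ. From γ = √217 + √47: γ^2 = 217 + 2√(10199) + 47 = 264 + 2√(10199), so γ^2 - 264 = 2√(10199); squaring, (γ^2 - 264)^2 = 4·10199, i.e. γ^4 - 528γ^2 + 69696 - 40796 = 0, i.e. γ^4 - 528γ^2 + 28900 = 0. So γ is a root of x^4 - 528x^2 + 28900. This polynomial is irreducible over Q: it has no rational root (each ±√217 ± √47 is irrational), and any factorization into two quadratics over Q would force √(10199) ∈ Q (pairing opposite roots) or √217, √47 ∈ Q (other pairings), all impossible. Hence [Q(γ):Q] = 4 = [Q(√217, √47):Q], so Q(γ) = Q(√217, √47).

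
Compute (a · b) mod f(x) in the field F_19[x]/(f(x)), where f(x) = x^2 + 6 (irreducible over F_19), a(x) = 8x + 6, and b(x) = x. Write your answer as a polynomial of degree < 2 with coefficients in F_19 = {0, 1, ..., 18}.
a · b ≡ 6x + 9 (mod f(x))

Multiply in F_19[x]: a(x)·b(x) = (8x + 6)·(x) = 8x^2 + 6x. This has degree ≥ 2, so divide by f(x) over F_19: 8x^2 + 6x = (8)·(x^2 + 6) + (6x + 9). Hence a·b ≡ 6x + 9 (mod f). (F_19[x]/(f) is a field with 19^2 = 361 elements since f is irreducible of degree 2.)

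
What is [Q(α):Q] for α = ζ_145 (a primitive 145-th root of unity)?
[Q(α):Q] = 112

The minimal polynomial of ζ_145 over Q is the 145-th cyclotomic polynomial Φ_145(x), which is irreducible over Q and has degree φ(145) = 112. Hence [Q(α):Q] = φ(145) = 112.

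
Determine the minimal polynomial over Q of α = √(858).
m_α(x) = x^2 - 858

α satisfies α^2 - 858 = 0, so x^2 - 858 annihilates α. Since d = 858 is squarefree and ≠ 1, it is not a perfect square in Q, so x^2 - 858 has no rational root and is therefore irreducible over Q (a degree-2 polynomial over a field is irreducible iff it has no root). Hence m_α(x) = x^2 - 858.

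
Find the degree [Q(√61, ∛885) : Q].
[Q(√61, ∛885) : Q] = 6

Let L = Q(√61, ∛885). Since Q(√61) ⊂ L and [Q(√61):Q] = 2, the tower law gives 2 | [L:Q]. Likewise Q(∛885) ⊂ L with [Q(∛885):Q] = 3 (because 885 is not a perfect cube), so 3 | [L:Q]. As gcd(2,3) = 1, [L:Q] is divisible by 6. Conversely L is generated over Q by √61 and ∛885, so [L:Q] ≤ 2·3 = 6. Therefore [Q(√61, ∛885) : Q] = 6.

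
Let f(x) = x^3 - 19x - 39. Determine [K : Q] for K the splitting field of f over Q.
[K : Q] = 6

By the rational root test, any rational root of the monic integer polynomial f(x) = x^3 - 19x - 39 must be an integer dividing the constant term -39, i.e. one of ±{1, 3, 13, 39}. Evaluating: f(1) = -57, f(-1) = -21, f(3) = -69, f(-3) = -9, f(13) = 1911, f(-13) = -1989, f(39) = 58539, f(-39) = -58617; none is 0, so f has no rational root and is therefore irreducible over Q (a cubic with no linear factor over a field is irreducible). For an irreducible cubic, the Galois group is A_3 or S_3 according as the discriminant disc(f) = -4a^3 - 27b^2 = -4·(-19)^3 - 27·(-39)^2 = -13631 is or is not a square in Q. Here disc(f) = -13631 is not a perfect square in Q, so the Galois group of f over Q is not contained in A_3 and must be all of S_3. The splitting field has degree |S_3| = 6 over Q, so [K : Q] = 6.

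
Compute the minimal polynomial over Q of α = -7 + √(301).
m_α(x) = x^2 + 14x - 252

From α + 7 = √(301), squaring gives (α + 7)^2 = 301, i.e. α^2 + 14α + 49 = 301, so α^2 + 14α - 252 = 0. The discriminant of x^2 + 14x - 252 is (14)^2 - 4·(-252) = 196 + 1008 = 1204, and 4·(301) is not a perfect square in Q since 301 is squarefree and ≠ 1. Hence x^2 + 14x - 252 is irreducible over Q and is the minimal polynomial of α.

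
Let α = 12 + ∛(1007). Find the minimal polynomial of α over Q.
m_α(x) = x^3 - 36x^2 + 432x - 2735

Set β = α - 12 = ∛(1007), so β^3 = 1007. Then (α - 12)^3 - 1007 = 0, i.e. α is a root of g(x) = (x - 12)^3 - 1007 = x^3 - 36x^2 + 432x - 2735. Since g(x) = h(x - 12) where h(x) = x^3 - 1007, and h is irreducible over Q (because 1007 is not a perfect cube, so h has no rational root, and a monic cubic with no rational root is irreducible), g is also irreducible (irreducibility is preserved under the substitution x → x - 12). Hence m_α(x) = x^3 - 36x^2 + 432x - 2735.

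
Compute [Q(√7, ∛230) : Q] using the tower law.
[Q(√7, ∛230) : Q] = 6

Let L = Q(√7, ∛230). Since Q(√7) ⊂ L and [Q(√7):Q] = 2, the tower law gives 2 | [L:Q]. Likewise Q(∛230) ⊂ L with [Q(∛230):Q] = 3 (because 230 is not a perfect cube), so 3 | [L:Q]. As gcd(2,3) = 1, [L:Q] is divisible by 6. Conversely L is generated over Q by √7 and ∛230, so [L:Q] ≤ 2·3 = 6. Therefore [Q(√7, ∛230) : Q] = 6.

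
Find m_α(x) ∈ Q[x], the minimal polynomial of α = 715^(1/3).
m_α(x) = x^3 - 715

α satisfies α^3 = 715, so x^3 - 715 annihilates α. By the rational root test, a rational root p/q (in lowest terms) of x^3 - 715 would satisfy p^3 = 715 q^3, forcing q = 1 and p^3 = 715; but 715 is not a perfect cube, contradiction. A monic cubic over Q with no rational root is irreducible (any nontrivial factorization would include a linear factor). Hence x^3 - 715 is the minimal polynomial of α, and in particular [Q(α):Q] = 3.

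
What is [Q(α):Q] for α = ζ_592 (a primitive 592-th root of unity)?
[Q(α):Q] = 288

The minimal polynomial of ζ_592 over Q is the 592-th cyclotomic polynomial Φ_592(x), which is irreducible over Q and has degree φ(592) = 288. Hence [Q(α):Q] = φ(592) = 288.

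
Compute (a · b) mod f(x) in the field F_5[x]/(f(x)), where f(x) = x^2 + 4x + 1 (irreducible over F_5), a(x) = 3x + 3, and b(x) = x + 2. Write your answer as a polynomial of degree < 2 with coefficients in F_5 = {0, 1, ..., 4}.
a · b ≡ 2x + 3 (mod f(x))

Multiply in F_5[x]: a(x)·b(x) = (3x + 3)·(x + 2) = 3x^2 + 4x + 1. This has degree ≥ 2, so divide by f(x) over F_5: 3x^2 + 4x + 1 = (3)·(x^2 + 4x + 1) + (2x + 3). Hence a·b ≡ 2x + 3 (mod f). (F_5[x]/(f) is a field with 5^2 = 25 elements since f is irreducible of degree 2.)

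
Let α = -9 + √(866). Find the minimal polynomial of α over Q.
m_α(x) = x^2 + 18x - 785

From α + 9 = √(866), squaring gives (α + 9)^2 = 866, i.e. α^2 + 18α + 81 = 866, so α^2 + 18α - 785 = 0. The discriminant of x^2 + 18x - 785 is (18)^2 - 4·(-785) = 324 + 3140 = 3464, and 4·(866) is not a perfect square in Q since 866 is squarefree and ≠ 1. Hence x^2 + 18x - 785 is irreducible over Q and is the minimal polynomial of α.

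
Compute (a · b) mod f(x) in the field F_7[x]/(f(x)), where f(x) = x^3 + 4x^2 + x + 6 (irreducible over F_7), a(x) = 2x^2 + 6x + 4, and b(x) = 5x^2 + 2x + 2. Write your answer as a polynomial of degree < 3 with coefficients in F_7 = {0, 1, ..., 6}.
a · b ≡ x^2 + x + 2 (mod f(x))

Multiply in F_7[x]: a(x)·b(x) = (2x^2 + 6x + 4)·(5x^2 + 2x + 2) = 3x^4 + 6x^3 + x^2 + 6x + 1. This has degree ≥ 3, so divide by f(x) over F_7: 3x^4 + 6x^3 + x^2 + 6x + 1 = (3x + 1)·(x^3 + 4x^2 + x + 6) + (x^2 + x + 2). Hence a·b ≡ x^2 + x + 2 (mod f). (F_7[x]/(f) is a field with 7^3 = 343 elements since f is irreducible of degree 3.)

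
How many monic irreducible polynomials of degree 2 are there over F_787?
There are 309291 monic irreducible polynomials of degree 2 over F_787

Each element of F_{787^2} that lies in no proper subfield is a root of exactly one monic irreducible of degree 2 over F_787, and each such polynomial has 2 distinct roots in F_{787^2}. By Möbius inversion the count is N_787(2) = (1/2) Σ_{d|2} μ(2/d) · 787^d = (1/2)(μ(2)·787^1 + μ(1)·787^2) = 618582/2 = 309291.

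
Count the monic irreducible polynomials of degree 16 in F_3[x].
There are 2690010 monic irreducible polynomials of degree 16 over F_3

Each element of F_{3^16} that lies in no proper subfield is a root of exactly one monic irreducible of degree 16 over F_3, and each such polynomial has 16 distinct roots in F_{3^16}. By Möbius inversion the count is N_3(16) = (1/16) Σ_{d|16} μ(16/d) · 3^d = (1/16)(μ(16)·3^1 + μ(8)·3^2 + μ(4)·3^4 + μ(2)·3^8 + μ(1)·3^16) = 43040160/16 = 2690010.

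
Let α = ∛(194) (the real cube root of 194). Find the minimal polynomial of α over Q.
m_α(x) = x^3 - 194

α satisfies α^3 = 194, so x^3 - 194 annihilates α. By the rational root test, a rational root p/q (in lowest terms) of x^3 - 194 would satisfy p^3 = 194 q^3, forcing q = 1 and p^3 = 194; but 194 is not a perfect cube, contradiction. A monic cubic over Q with no rational root is irreducible (any nontrivial factorization would include a linear factor). Hence x^3 - 194 is the minimal polynomial of α, and in particular [Q(α):Q] = 3.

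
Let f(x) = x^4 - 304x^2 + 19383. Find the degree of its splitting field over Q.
[K : Q] = 4

Solving the quadratic in x^2: x^2 = (304 ± √(304^2 - 4·19383))/2 = (304 ± √14884)/2 = (304 ± 122)/2, giving x^2 = 91 or x^2 = 213. So f(x) = (x^2 - 91)(x^2 - 213) and the roots of f are ±√91, ±√213. Hence the splitting field is K = Q(√91, √213). Since 91 and 213 are distinct squarefree integers > 1, their product 19383 is not a perfect square, so √213 ∉ Q(√91). By the tower law [K:Q] = [Q(√91,√213):Q(√91)] · [Q(√91):Q] = 2 · 2 = 4.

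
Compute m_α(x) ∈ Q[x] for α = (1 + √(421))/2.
m_α(x) = x^2 - x - 105

From 2α - 1 = √(421), squaring gives (2α - 1)^2 = 421, i.e. 4α^2 - 4α + 1 = 421, so α^2 - α + (1 - 421)/4 = 0. Since 421 ≡ 1 (mod 4), (1 - 421)/4 = -105 ∈ Z. The polynomial x^2 - x - 105 has discriminant 1 - 4·(-105) = 421, which is not a perfect square in Q (d = 421 is squarefree and ≠ 1), so x^2 - x - 105 is irreducible over Q. It is the minimal polynomial of α.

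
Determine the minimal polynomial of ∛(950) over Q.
m_α(x) = x^3 - 950

α satisfies α^3 = 950, so x^3 - 950 annihilates α. By the rational root test, a rational root p/q (in lowest terms) of x^3 - 950 would satisfy p^3 = 950 q^3, forcing q = 1 and p^3 = 950; but 950 is not a perfect cube, contradiction. A monic cubic over Q with no rational root is irreducible (any nontrivial factorization would include a linear factor). Hence x^3 - 950 is the minimal polynomial of α, and in particular [Q(α):Q] = 3.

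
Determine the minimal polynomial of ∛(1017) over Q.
m_α(x) = x^3 - 1017

α satisfies α^3 = 1017, so x^3 - 1017 annihilates α. By the rational root test, a rational root p/q (in lowest terms) of x^3 - 1017 would satisfy p^3 = 1017 q^3, forcing q = 1 and p^3 = 1017; but 1017 is not a perfect cube, contradiction. A monic cubic over Q with no rational root is irreducible (any nontrivial factorization would include a linear factor). Hence x^3 - 1017 is the minimal polynomial of α, and in particular [Q(α):Q] = 3.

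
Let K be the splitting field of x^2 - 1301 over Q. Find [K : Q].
[K : Q] = 2

f(x) = x^2 - 1301 factors as (x - √1301)(x + √1301). The splitting field is K = Q(√1301). Since 1301 is squarefree and > 1, it is not a perfect square, so x^2 - 1301 is irreducible over Q and [Q(√1301) : Q] = 2. Hence [K : Q] = 2.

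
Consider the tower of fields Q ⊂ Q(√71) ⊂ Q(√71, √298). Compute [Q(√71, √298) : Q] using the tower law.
[Q(√71, √298) : Q] = 4

[Q(√71):Q] = 2 (min poly x^2 - 71, irreducible since 71 is squarefree > 1). For the top step, suppose √298 ∈ Q(√71), say √298 = c + d√71 with c, d ∈ Q. Squaring: 298 = c^2 + 71d^2 + 2cd√71. Since √71 ∉ Q this forces 2cd = 0. If d = 0 then √298 = c ∈ Q, contradicting 298 squarefree > 1. If c = 0 then 298 = 71d^2, so 71·298 = (71d)^2 is a perfect square in Q — but 71·298 = 21158 is not a perfect square (since 71 and 298 are distinct squarefree integers). Contradiction. Hence √298 ∉ Q(√71), so x^2 - 298 stays irreducible over Q(√71) and [Q(√71, √298) : Q(√71)] = 2. By the tower law, [Q(√71, √298) : Q] = 2 · 2 = 4.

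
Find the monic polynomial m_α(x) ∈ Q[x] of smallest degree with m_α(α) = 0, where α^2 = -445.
m_α(x) = x^2 + 445

α satisfies α^2 + 445 = 0, so x^2 + 445 annihilates α. Since d = -445 is squarefree and ≠ 1, it is not a perfect square in Q, so x^2 + 445 has no rational root and is therefore irreducible over Q (a degree-2 polynomial over a field is irreducible iff it has no root). Hence m_α(x) = x^2 + 445.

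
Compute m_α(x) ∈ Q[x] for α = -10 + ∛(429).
m_α(x) = x^3 + 30x^2 + 300x + 571

Set β = α + 10 = ∛(429), so β^3 = 429. Then (α + 10)^3 - 429 = 0, i.e. α is a root of g(x) = (x + 10)^3 - 429 = x^3 + 30x^2 + 300x + 571. Since g(x) = h(x + 10) where h(x) = x^3 - 429, and h is irreducible over Q (because 429 is not a perfect cube, so h has no rational root, and a monic cubic with no rational root is irreducible), g is also irreducible (irreducibility is preserved under the substitution x → x + 10). Hence m_α(x) = x^3 + 30x^2 + 300x + 571.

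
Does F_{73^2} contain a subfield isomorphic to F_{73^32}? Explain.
No: F_{73^32} is not a subfield of F_{73^2}

F_{p^m} embeds in F_{p^n} iff m | n. Here 32 ∤ 2 (since 2 = 0·32 + 2 with remainder 2 ≠ 0), so F_{73^32} is not a subfield of F_{73^2}. Equivalently: if it were, the tower law would give 32 = [F_{73^32}:F_73] dividing [F_{73^2}:F_73] = 2, contradiction.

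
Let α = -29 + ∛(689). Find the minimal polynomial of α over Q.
m_α(x) = x^3 + 87x^2 + 2523x + 23700

Set β = α + 29 = ∛(689), so β^3 = 689. Then (α + 29)^3 - 689 = 0, i.e. α is a root of g(x) = (x + 29)^3 - 689 = x^3 + 87x^2 + 2523x + 23700. Since g(x) = h(x + 29) where h(x) = x^3 - 689, and h is irreducible over Q (because 689 is not a perfect cube, so h has no rational root, and a monic cubic with no rational root is irreducible), g is also irreducible (irreducibility is preserved under the substitution x → x + 29). Hence m_α(x) = x^3 + 87x^2 + 2523x + 23700.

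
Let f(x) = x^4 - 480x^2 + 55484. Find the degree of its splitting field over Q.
[K : Q] = 4

Solving the quadratic in x^2: x^2 = (480 ± √(480^2 - 4·55484))/2 = (480 ± √8464)/2 = (480 ± 92)/2, giving x^2 = 194 or x^2 = 286. So f(x) = (x^2 - 194)(x^2 - 286) and the roots of f are ±√194, ±√286. Hence the splitting field is K = Q(√194, √286). Since 194 and 286 are distinct squarefree integers > 1, their product 55484 is not a perfect square, so √286 ∉ Q(√194). By the tower law [K:Q] = [Q(√194,√286):Q(√194)] · [Q(√194):Q] = 2 · 2 = 4.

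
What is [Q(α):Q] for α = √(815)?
[Q(α):Q] = 2

[Q(α):Q] equals the degree of the minimal polynomial of α. Here α^2 = 815 and x^2 - 815 is irreducible (d = 815 is squarefree, ≠ 1, hence not a square), so deg(m_α) = 2. Thus [Q(α):Q] = 2.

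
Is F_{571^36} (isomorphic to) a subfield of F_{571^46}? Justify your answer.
No: F_{571^36} is not a subfield of F_{571^46}

F_{p^m} embeds in F_{p^n} iff m | n. Here 36 ∤ 46 (since 46 = 1·36 + 10 with remainder 10 ≠ 0), so F_{571^36} is not a subfield of F_{571^46}. Equivalently: if it were, the tower law would give 36 = [F_{571^36}:F_571] dividing [F_{571^46}:F_571] = 46, contradiction.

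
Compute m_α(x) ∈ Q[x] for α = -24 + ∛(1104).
m_α(x) = x^3 + 72x^2 + 1728x + 12720

Set β = α + 24 = ∛(1104), so β^3 = 1104. Then (α + 24)^3 - 1104 = 0, i.e. α is a root of g(x) = (x + 24)^3 - 1104 = x^3 + 72x^2 + 1728x + 12720. Since g(x) = h(x + 24) where h(x) = x^3 - 1104, and h is irreducible over Q (because 1104 is not a perfect cube, so h has no rational root, and a monic cubic with no rational root is irreducible), g is also irreducible (irreducibility is preserved under the substitution x → x + 24). Hence m_α(x) = x^3 + 72x^2 + 1728x + 12720.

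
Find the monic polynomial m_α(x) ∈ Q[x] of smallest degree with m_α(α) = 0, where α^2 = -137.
m_α(x) = x^2 + 137

α satisfies α^2 + 137 = 0, so x^2 + 137 annihilates α. Since d = -137 is squarefree and ≠ 1, it is not a perfect square in Q, so x^2 + 137 has no rational root and is therefore irreducible over Q (a degree-2 polynomial over a field is irreducible iff it has no root). Hence m_α(x) = x^2 + 137.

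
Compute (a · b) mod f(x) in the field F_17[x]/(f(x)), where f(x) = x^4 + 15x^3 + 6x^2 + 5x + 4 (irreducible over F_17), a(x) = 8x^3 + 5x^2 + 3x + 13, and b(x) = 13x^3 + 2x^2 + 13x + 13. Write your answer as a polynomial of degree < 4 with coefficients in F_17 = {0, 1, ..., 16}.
a · b ≡ 4x^3 + 7x^2 + 13x + 13 (mod f(x))

Multiply in F_17[x]: a(x)·b(x) = (8x^3 + 5x^2 + 3x + 13)·(13x^3 + 2x^2 + 13x + 13) = 2x^6 + 13x^5 + 4x^3 + 11x^2 + 4x + 16. This has degree ≥ 4, so divide by f(x) over F_17: 2x^6 + 13x^5 + 4x^3 + 11x^2 + 4x + 16 = (2x^2 + 5)·(x^4 + 15x^3 + 6x^2 + 5x + 4) + (4x^3 + 7x^2 + 13x + 13). Hence a·b ≡ 4x^3 + 7x^2 + 13x + 13 (mod f). (F_17[x]/(f) is a field with 17^4 = 83521 elements since f is irreducible of degree 4.)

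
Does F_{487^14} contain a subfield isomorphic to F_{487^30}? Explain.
No: F_{487^30} is not a subfield of F_{487^14}

F_{p^m} embeds in F_{p^n} iff m | n. Here 30 ∤ 14 (since 14 = 0·30 + 14 with remainder 14 ≠ 0), so F_{487^30} is not a subfield of F_{487^14}. Equivalently: if it were, the tower law would give 30 = [F_{487^30}:F_487] dividing [F_{487^14}:F_487] = 14, contradiction.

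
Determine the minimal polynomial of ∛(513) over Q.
m_α(x) = x^3 - 513

α satisfies α^3 = 513, so x^3 - 513 annihilates α. By the rational root test, a rational root p/q (in lowest terms) of x^3 - 513 would satisfy p^3 = 513 q^3, forcing q = 1 and p^3 = 513; but 513 is not a perfect cube, contradiction. A monic cubic over Q with no rational root is irreducible (any nontrivial factorization would include a linear factor). Hence x^3 - 513 is the minimal polynomial of α, and in particular [Q(α):Q] = 3.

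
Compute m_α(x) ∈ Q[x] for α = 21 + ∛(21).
m_α(x) = x^3 - 63x^2 + 1323x - 9282

Set β = α - 21 = ∛(21), so β^3 = 21. Then (α - 21)^3 - 21 = 0, i.e. α is a root of g(x) = (x - 21)^3 - 21 = x^3 - 63x^2 + 1323x - 9282. Since g(x) = h(x - 21) where h(x) = x^3 - 21, and h is irreducible over Q (because 21 is not a perfect cube, so h has no rational root, and a monic cubic with no rational root is irreducible), g is also irreducible (irreducibility is preserved under the substitution x → x - 21). Hence m_α(x) = x^3 - 63x^2 + 1323x - 9282.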